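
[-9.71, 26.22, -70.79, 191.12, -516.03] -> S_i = -9.71*(-2.70)^i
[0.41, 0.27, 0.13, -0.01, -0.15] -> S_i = 0.41 + -0.14*i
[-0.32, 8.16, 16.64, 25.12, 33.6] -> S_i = -0.32 + 8.48*i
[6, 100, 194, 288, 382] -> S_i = 6 + 94*i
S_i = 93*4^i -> [93, 372, 1488, 5952, 23808]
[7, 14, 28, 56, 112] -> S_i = 7*2^i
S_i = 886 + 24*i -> [886, 910, 934, 958, 982]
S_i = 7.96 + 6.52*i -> [7.96, 14.48, 21.0, 27.52, 34.04]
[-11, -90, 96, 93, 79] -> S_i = Random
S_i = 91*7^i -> [91, 637, 4459, 31213, 218491]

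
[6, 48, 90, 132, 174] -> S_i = 6 + 42*i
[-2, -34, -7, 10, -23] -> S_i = Random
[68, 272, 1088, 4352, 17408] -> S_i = 68*4^i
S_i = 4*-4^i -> [4, -16, 64, -256, 1024]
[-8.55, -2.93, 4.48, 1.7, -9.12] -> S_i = Random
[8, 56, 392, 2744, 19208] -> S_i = 8*7^i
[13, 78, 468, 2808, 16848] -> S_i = 13*6^i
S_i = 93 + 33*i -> [93, 126, 159, 192, 225]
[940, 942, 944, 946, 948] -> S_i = 940 + 2*i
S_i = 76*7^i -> [76, 532, 3724, 26068, 182476]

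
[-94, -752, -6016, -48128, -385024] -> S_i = -94*8^i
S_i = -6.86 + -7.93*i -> [-6.86, -14.79, -22.72, -30.65, -38.58]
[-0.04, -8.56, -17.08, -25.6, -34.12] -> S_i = -0.04 + -8.52*i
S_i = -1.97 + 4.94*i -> [-1.97, 2.97, 7.91, 12.85, 17.79]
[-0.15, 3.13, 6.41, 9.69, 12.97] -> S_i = -0.15 + 3.28*i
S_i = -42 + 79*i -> [-42, 37, 116, 195, 274]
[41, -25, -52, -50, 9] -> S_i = Random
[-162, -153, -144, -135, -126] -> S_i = -162 + 9*i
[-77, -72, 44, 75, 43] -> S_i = Random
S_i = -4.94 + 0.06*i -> [-4.94, -4.88, -4.82, -4.76, -4.7]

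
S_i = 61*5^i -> [61, 305, 1525, 7625, 38125]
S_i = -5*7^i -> [-5, -35, -245, -1715, -12005]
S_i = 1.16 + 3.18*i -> [1.16, 4.34, 7.52, 10.7, 13.88]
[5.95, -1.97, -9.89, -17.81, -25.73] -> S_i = 5.95 + -7.92*i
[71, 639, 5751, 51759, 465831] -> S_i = 71*9^i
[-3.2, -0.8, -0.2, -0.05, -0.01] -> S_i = -3.20*0.25^i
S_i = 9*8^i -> [9, 72, 576, 4608, 36864]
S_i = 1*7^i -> [1, 7, 49, 343, 2401]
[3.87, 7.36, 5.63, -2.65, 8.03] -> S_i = Random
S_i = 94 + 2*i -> [94, 96, 98, 100, 102]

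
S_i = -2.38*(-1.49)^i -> [-2.38, 3.55, -5.28, 7.87, -11.73]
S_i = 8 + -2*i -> [8, 6, 4, 2, 0]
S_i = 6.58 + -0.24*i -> [6.58, 6.34, 6.1, 5.86, 5.62]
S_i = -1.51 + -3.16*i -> [-1.51, -4.67, -7.83, -10.99, -14.15]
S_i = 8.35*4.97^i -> [8.35, 41.5, 206.25, 1025.07, 5094.62]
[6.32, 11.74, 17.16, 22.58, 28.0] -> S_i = 6.32 + 5.42*i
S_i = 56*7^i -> [56, 392, 2744, 19208, 134456]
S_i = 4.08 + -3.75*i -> [4.08, 0.33, -3.42, -7.17, -10.92]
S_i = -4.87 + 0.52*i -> [-4.87, -4.35, -3.83, -3.31, -2.79]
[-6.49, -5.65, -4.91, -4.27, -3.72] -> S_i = -6.49*0.87^i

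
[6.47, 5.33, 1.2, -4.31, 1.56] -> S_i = Random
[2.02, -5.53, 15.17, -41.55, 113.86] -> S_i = 2.02*(-2.74)^i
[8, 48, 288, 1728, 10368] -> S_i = 8*6^i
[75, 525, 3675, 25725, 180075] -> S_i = 75*7^i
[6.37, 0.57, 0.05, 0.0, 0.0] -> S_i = 6.37*0.09^i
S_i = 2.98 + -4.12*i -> [2.98, -1.14, -5.26, -9.38, -13.5]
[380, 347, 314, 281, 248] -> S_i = 380 + -33*i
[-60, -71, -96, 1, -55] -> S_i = Random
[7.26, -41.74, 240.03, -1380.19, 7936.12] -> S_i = 7.26*(-5.75)^i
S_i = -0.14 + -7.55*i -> [-0.14, -7.69, -15.24, -22.79, -30.34]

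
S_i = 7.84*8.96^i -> [7.84, 70.25, 629.41, 5639.49, 50529.86]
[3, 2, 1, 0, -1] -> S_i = 3 + -1*i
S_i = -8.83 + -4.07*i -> [-8.83, -12.9, -16.97, -21.04, -25.11]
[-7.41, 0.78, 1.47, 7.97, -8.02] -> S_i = Random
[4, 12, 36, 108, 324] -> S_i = 4*3^i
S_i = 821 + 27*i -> [821, 848, 875, 902, 929]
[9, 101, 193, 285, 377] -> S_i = 9 + 92*i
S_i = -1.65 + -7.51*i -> [-1.65, -9.16, -16.67, -24.18, -31.69]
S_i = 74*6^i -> [74, 444, 2664, 15984, 95904]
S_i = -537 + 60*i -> [-537, -477, -417, -357, -297]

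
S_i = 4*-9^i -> [4, -36, 324, -2916, 26244]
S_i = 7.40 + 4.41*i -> [7.4, 11.81, 16.22, 20.63, 25.04]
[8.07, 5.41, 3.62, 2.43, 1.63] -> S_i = 8.07*0.67^i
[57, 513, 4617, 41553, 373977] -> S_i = 57*9^i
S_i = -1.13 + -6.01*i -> [-1.13, -7.14, -13.15, -19.16, -25.17]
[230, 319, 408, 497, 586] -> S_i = 230 + 89*i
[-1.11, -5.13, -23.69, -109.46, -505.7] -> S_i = -1.11*4.62^i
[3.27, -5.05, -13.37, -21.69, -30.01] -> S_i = 3.27 + -8.32*i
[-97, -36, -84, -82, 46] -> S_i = Random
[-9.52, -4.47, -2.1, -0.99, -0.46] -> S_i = -9.52*0.47^i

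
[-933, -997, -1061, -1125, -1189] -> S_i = -933 + -64*i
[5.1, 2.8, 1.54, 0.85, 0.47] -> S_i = 5.10*0.55^i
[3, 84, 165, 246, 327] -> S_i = 3 + 81*i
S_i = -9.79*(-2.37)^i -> [-9.79, 23.2, -54.99, 130.32, -308.87]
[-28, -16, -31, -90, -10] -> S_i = Random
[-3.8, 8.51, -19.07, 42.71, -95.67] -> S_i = -3.80*(-2.24)^i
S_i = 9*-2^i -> [9, -18, 36, -72, 144]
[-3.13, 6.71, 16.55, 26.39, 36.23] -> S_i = -3.13 + 9.84*i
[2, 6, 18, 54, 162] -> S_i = 2*3^i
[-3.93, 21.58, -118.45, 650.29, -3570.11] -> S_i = -3.93*(-5.49)^i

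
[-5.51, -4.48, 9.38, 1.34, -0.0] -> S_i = Random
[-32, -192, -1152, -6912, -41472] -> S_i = -32*6^i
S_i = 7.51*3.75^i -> [7.51, 28.16, 105.61, 396.04, 1485.13]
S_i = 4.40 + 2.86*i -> [4.4, 7.26, 10.12, 12.98, 15.84]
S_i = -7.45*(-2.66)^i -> [-7.45, 19.82, -52.71, 140.22, -372.98]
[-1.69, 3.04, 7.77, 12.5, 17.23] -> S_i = -1.69 + 4.73*i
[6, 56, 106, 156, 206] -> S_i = 6 + 50*i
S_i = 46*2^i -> [46, 92, 184, 368, 736]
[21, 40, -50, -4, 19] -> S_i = Random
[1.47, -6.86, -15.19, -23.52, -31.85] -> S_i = 1.47 + -8.33*i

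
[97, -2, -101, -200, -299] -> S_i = 97 + -99*i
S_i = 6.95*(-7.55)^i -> [6.95, -52.47, 396.17, -2991.06, 22582.53]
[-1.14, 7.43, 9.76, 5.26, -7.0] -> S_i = Random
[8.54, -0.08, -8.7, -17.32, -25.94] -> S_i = 8.54 + -8.62*i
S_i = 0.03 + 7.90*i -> [0.03, 7.93, 15.83, 23.73, 31.63]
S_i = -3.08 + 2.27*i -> [-3.08, -0.81, 1.46, 3.73, 6.0]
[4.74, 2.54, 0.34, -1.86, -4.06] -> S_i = 4.74 + -2.20*i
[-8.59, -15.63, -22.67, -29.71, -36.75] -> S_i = -8.59 + -7.04*i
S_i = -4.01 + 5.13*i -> [-4.01, 1.12, 6.25, 11.38, 16.51]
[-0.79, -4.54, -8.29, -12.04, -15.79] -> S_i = -0.79 + -3.75*i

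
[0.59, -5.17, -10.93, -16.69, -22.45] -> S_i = 0.59 + -5.76*i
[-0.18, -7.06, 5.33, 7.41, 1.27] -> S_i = Random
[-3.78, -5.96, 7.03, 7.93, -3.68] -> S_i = Random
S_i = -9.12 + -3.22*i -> [-9.12, -12.34, -15.56, -18.78, -22.0]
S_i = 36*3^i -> [36, 108, 324, 972, 2916]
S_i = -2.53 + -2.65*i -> [-2.53, -5.18, -7.83, -10.48, -13.13]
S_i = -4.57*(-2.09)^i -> [-4.57, 9.55, -19.96, 41.72, -87.2]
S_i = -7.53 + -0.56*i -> [-7.53, -8.09, -8.65, -9.21, -9.77]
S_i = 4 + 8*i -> [4, 12, 20, 28, 36]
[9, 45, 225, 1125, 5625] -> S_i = 9*5^i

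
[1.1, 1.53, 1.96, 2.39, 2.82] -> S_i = 1.10 + 0.43*i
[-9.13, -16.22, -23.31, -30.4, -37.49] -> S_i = -9.13 + -7.09*i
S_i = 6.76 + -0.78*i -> [6.76, 5.98, 5.2, 4.42, 3.64]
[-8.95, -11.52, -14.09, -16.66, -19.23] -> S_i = -8.95 + -2.57*i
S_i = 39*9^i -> [39, 351, 3159, 28431, 255879]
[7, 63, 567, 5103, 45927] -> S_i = 7*9^i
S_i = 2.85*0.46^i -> [2.85, 1.31, 0.6, 0.28, 0.13]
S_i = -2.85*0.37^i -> [-2.85, -1.05, -0.39, -0.14, -0.05]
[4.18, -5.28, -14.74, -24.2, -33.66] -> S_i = 4.18 + -9.46*i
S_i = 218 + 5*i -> [218, 223, 228, 233, 238]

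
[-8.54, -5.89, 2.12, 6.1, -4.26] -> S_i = Random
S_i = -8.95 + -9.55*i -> [-8.95, -18.5, -28.05, -37.6, -47.15]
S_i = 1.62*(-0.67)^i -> [1.62, -1.09, 0.73, -0.49, 0.33]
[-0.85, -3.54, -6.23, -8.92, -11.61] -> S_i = -0.85 + -2.69*i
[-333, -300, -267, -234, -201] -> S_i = -333 + 33*i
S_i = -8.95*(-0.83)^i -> [-8.95, 7.43, -6.17, 5.12, -4.25]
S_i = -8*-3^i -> [-8, 24, -72, 216, -648]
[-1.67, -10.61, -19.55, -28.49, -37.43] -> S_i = -1.67 + -8.94*i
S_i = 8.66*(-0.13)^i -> [8.66, -1.13, 0.15, -0.02, 0.0]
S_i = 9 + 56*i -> [9, 65, 121, 177, 233]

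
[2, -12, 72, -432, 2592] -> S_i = 2*-6^i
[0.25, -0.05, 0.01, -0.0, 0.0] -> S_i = 0.25*(-0.20)^i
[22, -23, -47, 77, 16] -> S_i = Random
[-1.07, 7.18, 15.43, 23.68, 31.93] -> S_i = -1.07 + 8.25*i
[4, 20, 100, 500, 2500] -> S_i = 4*5^i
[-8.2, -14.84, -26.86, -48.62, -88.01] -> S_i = -8.20*1.81^i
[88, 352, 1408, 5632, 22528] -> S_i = 88*4^i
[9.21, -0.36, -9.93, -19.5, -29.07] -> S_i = 9.21 + -9.57*i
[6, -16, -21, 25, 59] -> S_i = Random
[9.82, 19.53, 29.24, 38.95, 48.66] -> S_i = 9.82 + 9.71*i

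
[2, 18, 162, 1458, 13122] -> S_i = 2*9^i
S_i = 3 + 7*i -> [3, 10, 17, 24, 31]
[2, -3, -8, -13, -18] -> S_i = 2 + -5*i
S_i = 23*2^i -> [23, 46, 92, 184, 368]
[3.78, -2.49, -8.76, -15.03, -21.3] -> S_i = 3.78 + -6.27*i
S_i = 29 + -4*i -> [29, 25, 21, 17, 13]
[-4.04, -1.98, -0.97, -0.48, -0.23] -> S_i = -4.04*0.49^i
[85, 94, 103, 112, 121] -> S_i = 85 + 9*i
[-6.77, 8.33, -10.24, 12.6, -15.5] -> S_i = -6.77*(-1.23)^i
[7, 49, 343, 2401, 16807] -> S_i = 7*7^i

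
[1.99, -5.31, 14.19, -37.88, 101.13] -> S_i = 1.99*(-2.67)^i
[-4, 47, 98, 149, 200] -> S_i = -4 + 51*i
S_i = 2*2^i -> [2, 4, 8, 16, 32]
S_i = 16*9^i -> [16, 144, 1296, 11664, 104976]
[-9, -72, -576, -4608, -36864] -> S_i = -9*8^i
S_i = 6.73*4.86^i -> [6.73, 32.71, 158.96, 772.55, 3754.57]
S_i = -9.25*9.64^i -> [-9.25, -89.17, -859.6, -8286.53, -79882.17]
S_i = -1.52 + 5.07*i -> [-1.52, 3.55, 8.62, 13.69, 18.76]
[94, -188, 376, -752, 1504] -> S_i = 94*-2^i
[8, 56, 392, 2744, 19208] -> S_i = 8*7^i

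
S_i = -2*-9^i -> [-2, 18, -162, 1458, -13122]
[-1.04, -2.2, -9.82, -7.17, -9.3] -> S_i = Random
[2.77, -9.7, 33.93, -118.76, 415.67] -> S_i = 2.77*(-3.50)^i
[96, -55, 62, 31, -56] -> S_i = Random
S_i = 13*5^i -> [13, 65, 325, 1625, 8125]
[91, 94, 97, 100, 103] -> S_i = 91 + 3*i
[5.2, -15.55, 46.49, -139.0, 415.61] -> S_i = 5.20*(-2.99)^i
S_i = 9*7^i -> [9, 63, 441, 3087, 21609]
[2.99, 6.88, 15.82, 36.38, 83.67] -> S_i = 2.99*2.30^i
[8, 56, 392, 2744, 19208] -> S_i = 8*7^i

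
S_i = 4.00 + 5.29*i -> [4.0, 9.29, 14.58, 19.87, 25.16]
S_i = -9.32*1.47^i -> [-9.32, -13.7, -20.14, -29.61, -43.52]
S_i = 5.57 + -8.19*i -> [5.57, -2.62, -10.81, -19.0, -27.19]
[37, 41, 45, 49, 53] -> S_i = 37 + 4*i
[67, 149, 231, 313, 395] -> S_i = 67 + 82*i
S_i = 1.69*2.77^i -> [1.69, 4.68, 12.97, 35.92, 99.5]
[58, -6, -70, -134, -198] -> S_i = 58 + -64*i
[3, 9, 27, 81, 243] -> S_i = 3*3^i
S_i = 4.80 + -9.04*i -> [4.8, -4.24, -13.28, -22.32, -31.36]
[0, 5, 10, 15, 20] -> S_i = 0 + 5*i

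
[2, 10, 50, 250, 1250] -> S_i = 2*5^i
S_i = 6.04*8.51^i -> [6.04, 51.4, 437.42, 3722.42, 31677.81]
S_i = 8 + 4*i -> [8, 12, 16, 20, 24]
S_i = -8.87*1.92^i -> [-8.87, -17.03, -32.7, -62.78, -120.54]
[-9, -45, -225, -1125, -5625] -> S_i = -9*5^i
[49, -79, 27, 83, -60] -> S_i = Random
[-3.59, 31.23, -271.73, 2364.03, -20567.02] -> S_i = -3.59*(-8.70)^i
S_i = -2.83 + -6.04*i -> [-2.83, -8.87, -14.91, -20.95, -26.99]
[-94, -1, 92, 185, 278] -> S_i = -94 + 93*i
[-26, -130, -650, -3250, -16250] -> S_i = -26*5^i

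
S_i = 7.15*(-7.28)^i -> [7.15, -52.05, 378.94, -2758.67, 20083.14]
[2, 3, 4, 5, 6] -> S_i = 2 + 1*i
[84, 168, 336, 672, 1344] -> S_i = 84*2^i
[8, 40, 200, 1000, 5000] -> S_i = 8*5^i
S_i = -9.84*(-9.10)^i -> [-9.84, 89.54, -814.85, 7415.14, -67477.76]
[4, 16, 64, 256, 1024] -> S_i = 4*4^i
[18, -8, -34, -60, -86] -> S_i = 18 + -26*i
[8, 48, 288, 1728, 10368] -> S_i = 8*6^i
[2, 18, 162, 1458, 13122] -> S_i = 2*9^i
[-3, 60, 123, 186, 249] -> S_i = -3 + 63*i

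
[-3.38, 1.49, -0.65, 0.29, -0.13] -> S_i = -3.38*(-0.44)^i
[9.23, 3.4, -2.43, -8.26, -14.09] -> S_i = 9.23 + -5.83*i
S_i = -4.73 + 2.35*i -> [-4.73, -2.38, -0.03, 2.32, 4.67]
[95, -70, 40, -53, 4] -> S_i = Random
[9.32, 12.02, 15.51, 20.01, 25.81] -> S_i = 9.32*1.29^i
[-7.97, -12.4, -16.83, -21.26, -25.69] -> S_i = -7.97 + -4.43*i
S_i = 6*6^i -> [6, 36, 216, 1296, 7776]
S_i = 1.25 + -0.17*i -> [1.25, 1.08, 0.91, 0.74, 0.57]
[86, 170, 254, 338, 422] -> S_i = 86 + 84*i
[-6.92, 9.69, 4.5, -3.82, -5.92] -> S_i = Random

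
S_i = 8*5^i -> [8, 40, 200, 1000, 5000]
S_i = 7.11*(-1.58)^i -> [7.11, -11.23, 17.75, -28.04, 44.31]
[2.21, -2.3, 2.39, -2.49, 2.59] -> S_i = 2.21*(-1.04)^i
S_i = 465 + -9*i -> [465, 456, 447, 438, 429]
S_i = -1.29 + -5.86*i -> [-1.29, -7.15, -13.01, -18.87, -24.73]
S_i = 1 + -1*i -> [1, 0, -1, -2, -3]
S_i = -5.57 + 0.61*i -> [-5.57, -4.96, -4.35, -3.74, -3.13]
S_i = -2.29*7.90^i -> [-2.29, -18.09, -142.92, -1129.06, -8919.57]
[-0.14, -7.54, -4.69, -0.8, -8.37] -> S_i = Random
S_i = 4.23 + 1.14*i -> [4.23, 5.37, 6.51, 7.65, 8.79]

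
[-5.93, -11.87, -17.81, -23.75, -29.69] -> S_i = -5.93 + -5.94*i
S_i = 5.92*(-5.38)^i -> [5.92, -31.85, 171.35, -921.87, 4959.65]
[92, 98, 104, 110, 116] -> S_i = 92 + 6*i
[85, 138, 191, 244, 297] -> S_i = 85 + 53*i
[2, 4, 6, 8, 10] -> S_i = 2 + 2*i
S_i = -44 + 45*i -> [-44, 1, 46, 91, 136]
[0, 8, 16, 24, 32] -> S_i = 0 + 8*i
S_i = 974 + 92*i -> [974, 1066, 1158, 1250, 1342]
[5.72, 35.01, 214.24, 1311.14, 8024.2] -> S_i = 5.72*6.12^i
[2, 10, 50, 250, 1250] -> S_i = 2*5^i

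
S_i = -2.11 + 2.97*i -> [-2.11, 0.86, 3.83, 6.8, 9.77]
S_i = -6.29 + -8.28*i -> [-6.29, -14.57, -22.85, -31.13, -39.41]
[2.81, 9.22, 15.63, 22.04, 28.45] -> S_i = 2.81 + 6.41*i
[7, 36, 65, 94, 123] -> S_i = 7 + 29*i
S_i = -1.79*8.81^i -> [-1.79, -15.77, -138.93, -1224.0, -10783.42]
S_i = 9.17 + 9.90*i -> [9.17, 19.07, 28.97, 38.87, 48.77]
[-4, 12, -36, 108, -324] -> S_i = -4*-3^i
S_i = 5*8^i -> [5, 40, 320, 2560, 20480]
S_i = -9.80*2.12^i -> [-9.8, -20.78, -44.05, -93.38, -197.96]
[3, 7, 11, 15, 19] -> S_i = 3 + 4*i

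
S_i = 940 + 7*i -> [940, 947, 954, 961, 968]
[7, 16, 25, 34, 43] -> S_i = 7 + 9*i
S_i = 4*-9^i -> [4, -36, 324, -2916, 26244]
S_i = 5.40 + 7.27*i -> [5.4, 12.67, 19.94, 27.21, 34.48]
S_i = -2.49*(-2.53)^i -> [-2.49, 6.3, -15.94, 40.32, -102.02]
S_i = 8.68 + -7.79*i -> [8.68, 0.89, -6.9, -14.69, -22.48]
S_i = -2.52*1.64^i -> [-2.52, -4.13, -6.78, -11.12, -18.23]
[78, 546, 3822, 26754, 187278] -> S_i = 78*7^i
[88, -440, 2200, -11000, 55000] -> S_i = 88*-5^i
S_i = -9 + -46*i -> [-9, -55, -101, -147, -193]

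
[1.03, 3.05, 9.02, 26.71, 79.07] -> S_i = 1.03*2.96^i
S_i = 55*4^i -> [55, 220, 880, 3520, 14080]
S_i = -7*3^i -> [-7, -21, -63, -189, -567]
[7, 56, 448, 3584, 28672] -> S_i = 7*8^i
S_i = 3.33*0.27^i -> [3.33, 0.9, 0.24, 0.07, 0.02]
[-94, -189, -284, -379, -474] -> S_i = -94 + -95*i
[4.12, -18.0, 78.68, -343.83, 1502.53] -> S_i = 4.12*(-4.37)^i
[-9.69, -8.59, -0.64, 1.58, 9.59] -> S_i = Random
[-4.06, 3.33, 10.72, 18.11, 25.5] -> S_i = -4.06 + 7.39*i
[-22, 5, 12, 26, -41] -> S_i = Random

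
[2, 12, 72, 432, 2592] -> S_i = 2*6^i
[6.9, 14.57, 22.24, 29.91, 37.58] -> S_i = 6.90 + 7.67*i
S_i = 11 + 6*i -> [11, 17, 23, 29, 35]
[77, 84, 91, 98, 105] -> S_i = 77 + 7*i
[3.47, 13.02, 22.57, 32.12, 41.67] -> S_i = 3.47 + 9.55*i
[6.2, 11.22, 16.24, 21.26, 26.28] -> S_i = 6.20 + 5.02*i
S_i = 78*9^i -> [78, 702, 6318, 56862, 511758]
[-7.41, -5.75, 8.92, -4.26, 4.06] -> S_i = Random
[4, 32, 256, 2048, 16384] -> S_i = 4*8^i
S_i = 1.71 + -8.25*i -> [1.71, -6.54, -14.79, -23.04, -31.29]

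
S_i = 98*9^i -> [98, 882, 7938, 71442, 642978]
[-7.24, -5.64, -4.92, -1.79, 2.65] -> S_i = Random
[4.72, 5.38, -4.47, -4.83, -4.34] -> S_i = Random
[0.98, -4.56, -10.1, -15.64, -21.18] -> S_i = 0.98 + -5.54*i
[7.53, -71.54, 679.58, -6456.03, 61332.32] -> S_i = 7.53*(-9.50)^i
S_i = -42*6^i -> [-42, -252, -1512, -9072, -54432]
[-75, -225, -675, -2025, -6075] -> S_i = -75*3^i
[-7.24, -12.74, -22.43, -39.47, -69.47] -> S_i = -7.24*1.76^i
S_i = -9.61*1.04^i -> [-9.61, -9.99, -10.39, -10.81, -11.24]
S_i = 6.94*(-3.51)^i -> [6.94, -24.36, 85.5, -300.11, 1053.39]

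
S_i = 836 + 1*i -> [836, 837, 838, 839, 840]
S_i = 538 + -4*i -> [538, 534, 530, 526, 522]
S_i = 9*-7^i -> [9, -63, 441, -3087, 21609]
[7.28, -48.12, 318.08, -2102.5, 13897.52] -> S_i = 7.28*(-6.61)^i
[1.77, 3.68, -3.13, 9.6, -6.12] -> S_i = Random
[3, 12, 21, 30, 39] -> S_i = 3 + 9*i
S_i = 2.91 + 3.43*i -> [2.91, 6.34, 9.77, 13.2, 16.63]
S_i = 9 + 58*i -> [9, 67, 125, 183, 241]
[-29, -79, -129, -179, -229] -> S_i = -29 + -50*i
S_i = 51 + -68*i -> [51, -17, -85, -153, -221]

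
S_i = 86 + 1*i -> [86, 87, 88, 89, 90]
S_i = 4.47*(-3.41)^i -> [4.47, -15.24, 51.98, -177.24, 604.4]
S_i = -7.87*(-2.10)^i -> [-7.87, 16.53, -34.71, 72.88, -153.06]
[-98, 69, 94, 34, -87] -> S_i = Random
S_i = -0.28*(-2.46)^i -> [-0.28, 0.69, -1.69, 4.17, -10.25]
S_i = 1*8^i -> [1, 8, 64, 512, 4096]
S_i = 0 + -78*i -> [0, -78, -156, -234, -312]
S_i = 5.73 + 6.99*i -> [5.73, 12.72, 19.71, 26.7, 33.69]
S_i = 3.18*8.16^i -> [3.18, 25.95, 211.74, 1727.82, 14098.98]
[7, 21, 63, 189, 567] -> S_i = 7*3^i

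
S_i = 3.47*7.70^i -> [3.47, 26.72, 205.74, 1584.17, 12198.11]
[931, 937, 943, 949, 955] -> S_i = 931 + 6*i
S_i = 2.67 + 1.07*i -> [2.67, 3.74, 4.81, 5.88, 6.95]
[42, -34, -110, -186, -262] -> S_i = 42 + -76*i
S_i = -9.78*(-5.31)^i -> [-9.78, 51.93, -275.76, 1464.27, -7775.3]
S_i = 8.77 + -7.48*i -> [8.77, 1.29, -6.19, -13.67, -21.15]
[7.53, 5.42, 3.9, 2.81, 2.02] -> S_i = 7.53*0.72^i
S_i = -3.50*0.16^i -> [-3.5, -0.56, -0.09, -0.01, -0.0]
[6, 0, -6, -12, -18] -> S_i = 6 + -6*i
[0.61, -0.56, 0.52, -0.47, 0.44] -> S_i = 0.61*(-0.92)^i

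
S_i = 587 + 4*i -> [587, 591, 595, 599, 603]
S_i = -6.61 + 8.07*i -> [-6.61, 1.46, 9.53, 17.6, 25.67]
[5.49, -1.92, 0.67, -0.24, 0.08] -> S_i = 5.49*(-0.35)^i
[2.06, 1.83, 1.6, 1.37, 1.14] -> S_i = 2.06 + -0.23*i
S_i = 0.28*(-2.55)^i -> [0.28, -0.71, 1.82, -4.64, 11.84]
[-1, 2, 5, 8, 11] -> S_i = -1 + 3*i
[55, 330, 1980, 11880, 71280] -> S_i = 55*6^i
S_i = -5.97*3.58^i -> [-5.97, -21.37, -76.51, -273.92, -980.63]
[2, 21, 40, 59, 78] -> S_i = 2 + 19*i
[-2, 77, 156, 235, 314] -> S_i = -2 + 79*i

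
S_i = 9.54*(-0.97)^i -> [9.54, -9.25, 8.98, -8.71, 8.45]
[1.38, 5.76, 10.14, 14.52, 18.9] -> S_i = 1.38 + 4.38*i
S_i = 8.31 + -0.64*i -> [8.31, 7.67, 7.03, 6.39, 5.75]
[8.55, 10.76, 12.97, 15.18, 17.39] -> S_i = 8.55 + 2.21*i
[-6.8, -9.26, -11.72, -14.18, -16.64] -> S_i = -6.80 + -2.46*i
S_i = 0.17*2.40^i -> [0.17, 0.41, 0.98, 2.35, 5.64]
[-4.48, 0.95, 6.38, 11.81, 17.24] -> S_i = -4.48 + 5.43*i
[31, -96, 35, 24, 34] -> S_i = Random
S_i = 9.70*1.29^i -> [9.7, 12.51, 16.14, 20.82, 26.86]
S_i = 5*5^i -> [5, 25, 125, 625, 3125]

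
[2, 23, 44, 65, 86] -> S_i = 2 + 21*i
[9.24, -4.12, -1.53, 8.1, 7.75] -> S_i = Random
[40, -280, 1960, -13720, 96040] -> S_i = 40*-7^i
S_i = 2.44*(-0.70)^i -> [2.44, -1.71, 1.2, -0.84, 0.59]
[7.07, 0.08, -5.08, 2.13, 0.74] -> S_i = Random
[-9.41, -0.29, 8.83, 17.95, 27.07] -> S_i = -9.41 + 9.12*i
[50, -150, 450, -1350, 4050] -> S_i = 50*-3^i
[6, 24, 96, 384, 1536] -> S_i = 6*4^i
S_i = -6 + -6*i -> [-6, -12, -18, -24, -30]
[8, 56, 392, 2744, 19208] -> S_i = 8*7^i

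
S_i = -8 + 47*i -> [-8, 39, 86, 133, 180]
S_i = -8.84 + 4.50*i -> [-8.84, -4.34, 0.16, 4.66, 9.16]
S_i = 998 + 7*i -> [998, 1005, 1012, 1019, 1026]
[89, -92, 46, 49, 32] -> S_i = Random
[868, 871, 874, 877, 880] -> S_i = 868 + 3*i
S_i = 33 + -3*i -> [33, 30, 27, 24, 21]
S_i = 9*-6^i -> [9, -54, 324, -1944, 11664]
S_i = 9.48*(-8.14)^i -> [9.48, -77.17, 628.14, -5113.07, 41620.37]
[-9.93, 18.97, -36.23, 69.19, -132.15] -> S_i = -9.93*(-1.91)^i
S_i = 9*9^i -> [9, 81, 729, 6561, 59049]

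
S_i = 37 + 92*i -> [37, 129, 221, 313, 405]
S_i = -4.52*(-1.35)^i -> [-4.52, 6.1, -8.24, 11.12, -15.01]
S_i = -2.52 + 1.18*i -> [-2.52, -1.34, -0.16, 1.02, 2.2]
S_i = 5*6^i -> [5, 30, 180, 1080, 6480]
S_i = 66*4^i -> [66, 264, 1056, 4224, 16896]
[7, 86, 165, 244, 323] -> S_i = 7 + 79*i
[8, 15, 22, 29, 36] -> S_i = 8 + 7*i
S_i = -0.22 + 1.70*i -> [-0.22, 1.48, 3.18, 4.88, 6.58]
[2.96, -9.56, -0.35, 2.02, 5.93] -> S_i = Random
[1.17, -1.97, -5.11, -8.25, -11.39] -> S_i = 1.17 + -3.14*i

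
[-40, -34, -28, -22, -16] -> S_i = -40 + 6*i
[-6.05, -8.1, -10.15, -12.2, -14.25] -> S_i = -6.05 + -2.05*i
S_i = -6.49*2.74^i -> [-6.49, -17.78, -48.72, -133.5, -365.8]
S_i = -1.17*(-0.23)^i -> [-1.17, 0.27, -0.06, 0.01, -0.0]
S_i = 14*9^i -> [14, 126, 1134, 10206, 91854]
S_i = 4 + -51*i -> [4, -47, -98, -149, -200]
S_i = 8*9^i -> [8, 72, 648, 5832, 52488]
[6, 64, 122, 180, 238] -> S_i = 6 + 58*i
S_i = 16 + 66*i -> [16, 82, 148, 214, 280]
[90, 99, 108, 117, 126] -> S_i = 90 + 9*i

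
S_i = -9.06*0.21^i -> [-9.06, -1.9, -0.4, -0.08, -0.02]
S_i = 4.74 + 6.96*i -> [4.74, 11.7, 18.66, 25.62, 32.58]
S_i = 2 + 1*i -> [2, 3, 4, 5, 6]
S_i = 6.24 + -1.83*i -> [6.24, 4.41, 2.58, 0.75, -1.08]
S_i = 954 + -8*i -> [954, 946, 938, 930, 922]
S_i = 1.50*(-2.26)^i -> [1.5, -3.39, 7.66, -17.31, 39.13]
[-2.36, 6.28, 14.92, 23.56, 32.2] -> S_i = -2.36 + 8.64*i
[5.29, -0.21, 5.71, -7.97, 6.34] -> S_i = Random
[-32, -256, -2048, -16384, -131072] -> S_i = -32*8^i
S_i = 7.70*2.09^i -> [7.7, 16.09, 33.63, 70.3, 146.92]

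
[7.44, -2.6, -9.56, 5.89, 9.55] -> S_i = Random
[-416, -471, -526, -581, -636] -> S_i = -416 + -55*i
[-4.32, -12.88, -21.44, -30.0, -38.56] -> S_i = -4.32 + -8.56*i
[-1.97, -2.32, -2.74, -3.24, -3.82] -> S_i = -1.97*1.18^i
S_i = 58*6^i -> [58, 348, 2088, 12528, 75168]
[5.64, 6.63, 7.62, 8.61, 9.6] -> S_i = 5.64 + 0.99*i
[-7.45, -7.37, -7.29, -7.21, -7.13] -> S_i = -7.45 + 0.08*i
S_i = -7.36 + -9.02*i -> [-7.36, -16.38, -25.4, -34.42, -43.44]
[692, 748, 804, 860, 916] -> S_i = 692 + 56*i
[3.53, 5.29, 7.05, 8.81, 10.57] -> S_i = 3.53 + 1.76*i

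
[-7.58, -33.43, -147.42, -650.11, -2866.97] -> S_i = -7.58*4.41^i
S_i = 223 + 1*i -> [223, 224, 225, 226, 227]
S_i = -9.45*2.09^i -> [-9.45, -19.75, -41.28, -86.27, -180.31]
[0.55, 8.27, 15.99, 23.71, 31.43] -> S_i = 0.55 + 7.72*i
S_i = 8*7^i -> [8, 56, 392, 2744, 19208]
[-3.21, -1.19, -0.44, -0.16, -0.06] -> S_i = -3.21*0.37^i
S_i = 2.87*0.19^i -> [2.87, 0.55, 0.1, 0.02, 0.0]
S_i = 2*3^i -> [2, 6, 18, 54, 162]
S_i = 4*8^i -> [4, 32, 256, 2048, 16384]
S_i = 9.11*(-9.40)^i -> [9.11, -85.63, 804.96, -7566.62, 71126.23]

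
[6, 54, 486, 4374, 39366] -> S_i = 6*9^i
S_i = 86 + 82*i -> [86, 168, 250, 332, 414]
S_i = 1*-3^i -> [1, -3, 9, -27, 81]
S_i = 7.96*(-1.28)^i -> [7.96, -10.19, 13.04, -16.69, 21.37]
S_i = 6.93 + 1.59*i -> [6.93, 8.52, 10.11, 11.7, 13.29]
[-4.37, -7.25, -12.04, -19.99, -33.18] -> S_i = -4.37*1.66^i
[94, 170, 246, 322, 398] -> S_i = 94 + 76*i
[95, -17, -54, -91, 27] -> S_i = Random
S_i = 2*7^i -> [2, 14, 98, 686, 4802]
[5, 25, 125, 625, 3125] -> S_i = 5*5^i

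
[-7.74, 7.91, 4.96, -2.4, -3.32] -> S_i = Random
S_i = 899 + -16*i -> [899, 883, 867, 851, 835]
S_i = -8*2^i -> [-8, -16, -32, -64, -128]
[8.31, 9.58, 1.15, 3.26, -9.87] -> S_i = Random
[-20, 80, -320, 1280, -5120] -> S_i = -20*-4^i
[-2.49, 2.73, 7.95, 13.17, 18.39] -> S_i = -2.49 + 5.22*i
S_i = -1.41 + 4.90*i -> [-1.41, 3.49, 8.39, 13.29, 18.19]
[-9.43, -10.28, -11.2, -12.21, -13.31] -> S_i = -9.43*1.09^i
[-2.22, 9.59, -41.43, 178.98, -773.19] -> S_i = -2.22*(-4.32)^i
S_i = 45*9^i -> [45, 405, 3645, 32805, 295245]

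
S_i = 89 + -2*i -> [89, 87, 85, 83, 81]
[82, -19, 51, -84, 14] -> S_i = Random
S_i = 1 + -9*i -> [1, -8, -17, -26, -35]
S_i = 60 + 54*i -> [60, 114, 168, 222, 276]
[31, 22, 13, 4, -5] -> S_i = 31 + -9*i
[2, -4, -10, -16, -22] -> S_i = 2 + -6*i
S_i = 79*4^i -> [79, 316, 1264, 5056, 20224]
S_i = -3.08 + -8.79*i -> [-3.08, -11.87, -20.66, -29.45, -38.24]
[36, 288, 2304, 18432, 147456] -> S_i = 36*8^i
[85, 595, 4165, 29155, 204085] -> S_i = 85*7^i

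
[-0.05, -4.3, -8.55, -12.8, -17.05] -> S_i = -0.05 + -4.25*i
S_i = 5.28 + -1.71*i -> [5.28, 3.57, 1.86, 0.15, -1.56]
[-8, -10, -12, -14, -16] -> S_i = -8 + -2*i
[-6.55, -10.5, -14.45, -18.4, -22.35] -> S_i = -6.55 + -3.95*i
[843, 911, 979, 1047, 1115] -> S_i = 843 + 68*i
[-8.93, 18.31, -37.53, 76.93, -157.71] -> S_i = -8.93*(-2.05)^i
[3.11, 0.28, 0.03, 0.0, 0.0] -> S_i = 3.11*0.09^i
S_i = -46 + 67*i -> [-46, 21, 88, 155, 222]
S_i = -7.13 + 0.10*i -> [-7.13, -7.03, -6.93, -6.83, -6.73]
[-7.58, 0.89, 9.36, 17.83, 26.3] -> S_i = -7.58 + 8.47*i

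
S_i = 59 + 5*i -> [59, 64, 69, 74, 79]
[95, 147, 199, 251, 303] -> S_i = 95 + 52*i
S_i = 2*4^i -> [2, 8, 32, 128, 512]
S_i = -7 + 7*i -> [-7, 0, 7, 14, 21]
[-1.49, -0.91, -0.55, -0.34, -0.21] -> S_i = -1.49*0.61^i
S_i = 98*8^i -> [98, 784, 6272, 50176, 401408]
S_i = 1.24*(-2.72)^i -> [1.24, -3.37, 9.17, -24.95, 67.87]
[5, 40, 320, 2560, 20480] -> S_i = 5*8^i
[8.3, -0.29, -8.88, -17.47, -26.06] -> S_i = 8.30 + -8.59*i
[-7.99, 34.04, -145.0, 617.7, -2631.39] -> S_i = -7.99*(-4.26)^i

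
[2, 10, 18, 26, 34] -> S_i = 2 + 8*i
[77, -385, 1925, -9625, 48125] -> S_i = 77*-5^i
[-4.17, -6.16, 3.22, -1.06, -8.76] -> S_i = Random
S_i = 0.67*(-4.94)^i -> [0.67, -3.31, 16.35, -80.77, 399.01]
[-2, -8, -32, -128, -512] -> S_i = -2*4^i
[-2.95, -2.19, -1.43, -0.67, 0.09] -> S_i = -2.95 + 0.76*i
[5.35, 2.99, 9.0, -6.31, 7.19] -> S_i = Random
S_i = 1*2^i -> [1, 2, 4, 8, 16]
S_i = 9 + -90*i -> [9, -81, -171, -261, -351]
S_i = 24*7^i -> [24, 168, 1176, 8232, 57624]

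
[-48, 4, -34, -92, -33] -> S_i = Random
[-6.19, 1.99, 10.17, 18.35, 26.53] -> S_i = -6.19 + 8.18*i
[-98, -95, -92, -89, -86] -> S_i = -98 + 3*i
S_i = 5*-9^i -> [5, -45, 405, -3645, 32805]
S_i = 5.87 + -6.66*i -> [5.87, -0.79, -7.45, -14.11, -20.77]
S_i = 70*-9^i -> [70, -630, 5670, -51030, 459270]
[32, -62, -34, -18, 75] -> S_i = Random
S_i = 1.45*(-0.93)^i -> [1.45, -1.35, 1.25, -1.17, 1.08]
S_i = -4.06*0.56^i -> [-4.06, -2.27, -1.27, -0.71, -0.4]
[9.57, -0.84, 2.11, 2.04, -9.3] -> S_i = Random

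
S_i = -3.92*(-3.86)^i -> [-3.92, 15.13, -58.41, 225.45, -870.23]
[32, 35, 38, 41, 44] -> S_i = 32 + 3*i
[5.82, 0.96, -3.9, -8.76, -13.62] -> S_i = 5.82 + -4.86*i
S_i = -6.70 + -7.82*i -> [-6.7, -14.52, -22.34, -30.16, -37.98]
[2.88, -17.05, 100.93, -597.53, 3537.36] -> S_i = 2.88*(-5.92)^i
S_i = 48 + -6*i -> [48, 42, 36, 30, 24]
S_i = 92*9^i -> [92, 828, 7452, 67068, 603612]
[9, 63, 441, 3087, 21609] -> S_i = 9*7^i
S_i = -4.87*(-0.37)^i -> [-4.87, 1.8, -0.67, 0.25, -0.09]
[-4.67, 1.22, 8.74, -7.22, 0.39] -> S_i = Random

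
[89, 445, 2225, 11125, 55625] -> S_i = 89*5^i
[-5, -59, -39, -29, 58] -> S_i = Random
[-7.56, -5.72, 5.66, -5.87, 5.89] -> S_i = Random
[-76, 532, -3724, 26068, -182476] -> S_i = -76*-7^i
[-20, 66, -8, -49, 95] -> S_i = Random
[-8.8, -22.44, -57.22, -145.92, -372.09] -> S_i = -8.80*2.55^i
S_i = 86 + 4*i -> [86, 90, 94, 98, 102]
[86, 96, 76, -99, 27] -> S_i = Random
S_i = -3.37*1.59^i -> [-3.37, -5.36, -8.52, -13.55, -21.54]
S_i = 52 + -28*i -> [52, 24, -4, -32, -60]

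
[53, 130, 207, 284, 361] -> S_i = 53 + 77*i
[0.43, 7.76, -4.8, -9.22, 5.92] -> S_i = Random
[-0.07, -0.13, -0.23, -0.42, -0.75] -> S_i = -0.07*1.81^i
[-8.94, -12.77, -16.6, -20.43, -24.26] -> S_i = -8.94 + -3.83*i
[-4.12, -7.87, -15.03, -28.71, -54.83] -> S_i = -4.12*1.91^i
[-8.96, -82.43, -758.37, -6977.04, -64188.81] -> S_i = -8.96*9.20^i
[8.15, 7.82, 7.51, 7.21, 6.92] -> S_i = 8.15*0.96^i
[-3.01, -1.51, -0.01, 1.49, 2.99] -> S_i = -3.01 + 1.50*i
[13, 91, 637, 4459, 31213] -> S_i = 13*7^i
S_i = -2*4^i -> [-2, -8, -32, -128, -512]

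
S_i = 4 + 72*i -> [4, 76, 148, 220, 292]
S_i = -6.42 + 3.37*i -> [-6.42, -3.05, 0.32, 3.69, 7.06]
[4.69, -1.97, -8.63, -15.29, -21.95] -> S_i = 4.69 + -6.66*i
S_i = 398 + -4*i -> [398, 394, 390, 386, 382]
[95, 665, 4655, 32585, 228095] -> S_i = 95*7^i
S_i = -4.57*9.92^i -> [-4.57, -45.33, -449.72, -4461.2, -44255.06]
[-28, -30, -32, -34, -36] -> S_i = -28 + -2*i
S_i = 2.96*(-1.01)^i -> [2.96, -2.99, 3.02, -3.05, 3.08]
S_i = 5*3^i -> [5, 15, 45, 135, 405]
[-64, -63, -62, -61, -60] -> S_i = -64 + 1*i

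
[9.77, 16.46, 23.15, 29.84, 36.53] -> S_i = 9.77 + 6.69*i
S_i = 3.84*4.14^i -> [3.84, 15.9, 65.82, 272.48, 1128.06]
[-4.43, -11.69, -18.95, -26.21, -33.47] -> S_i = -4.43 + -7.26*i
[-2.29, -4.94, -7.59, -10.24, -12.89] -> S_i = -2.29 + -2.65*i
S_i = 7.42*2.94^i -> [7.42, 21.81, 64.14, 188.56, 554.36]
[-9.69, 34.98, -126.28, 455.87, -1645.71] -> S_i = -9.69*(-3.61)^i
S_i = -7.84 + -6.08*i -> [-7.84, -13.92, -20.0, -26.08, -32.16]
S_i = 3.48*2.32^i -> [3.48, 8.07, 18.73, 43.46, 100.82]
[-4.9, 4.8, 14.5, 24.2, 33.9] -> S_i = -4.90 + 9.70*i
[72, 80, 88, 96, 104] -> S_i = 72 + 8*i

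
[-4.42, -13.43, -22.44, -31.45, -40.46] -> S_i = -4.42 + -9.01*i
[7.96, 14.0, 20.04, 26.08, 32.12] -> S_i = 7.96 + 6.04*i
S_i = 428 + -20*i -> [428, 408, 388, 368, 348]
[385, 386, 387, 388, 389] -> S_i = 385 + 1*i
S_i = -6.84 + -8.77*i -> [-6.84, -15.61, -24.38, -33.15, -41.92]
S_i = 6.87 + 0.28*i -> [6.87, 7.15, 7.43, 7.71, 7.99]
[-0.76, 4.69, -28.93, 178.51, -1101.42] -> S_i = -0.76*(-6.17)^i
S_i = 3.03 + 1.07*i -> [3.03, 4.1, 5.17, 6.24, 7.31]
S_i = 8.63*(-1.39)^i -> [8.63, -12.0, 16.67, -23.18, 32.22]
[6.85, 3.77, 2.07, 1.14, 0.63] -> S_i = 6.85*0.55^i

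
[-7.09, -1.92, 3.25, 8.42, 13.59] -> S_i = -7.09 + 5.17*i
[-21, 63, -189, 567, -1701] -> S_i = -21*-3^i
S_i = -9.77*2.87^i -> [-9.77, -28.04, -80.47, -230.96, -662.86]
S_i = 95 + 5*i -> [95, 100, 105, 110, 115]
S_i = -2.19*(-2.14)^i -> [-2.19, 4.69, -10.03, 21.46, -45.93]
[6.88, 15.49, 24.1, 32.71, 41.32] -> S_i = 6.88 + 8.61*i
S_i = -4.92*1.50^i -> [-4.92, -7.38, -11.07, -16.6, -24.91]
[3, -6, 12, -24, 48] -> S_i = 3*-2^i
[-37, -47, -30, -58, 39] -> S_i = Random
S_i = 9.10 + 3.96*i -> [9.1, 13.06, 17.02, 20.98, 24.94]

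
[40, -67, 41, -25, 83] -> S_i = Random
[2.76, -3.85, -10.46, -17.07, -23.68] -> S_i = 2.76 + -6.61*i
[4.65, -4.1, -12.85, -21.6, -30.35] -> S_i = 4.65 + -8.75*i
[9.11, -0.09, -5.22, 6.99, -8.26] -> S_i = Random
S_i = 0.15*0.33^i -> [0.15, 0.05, 0.02, 0.01, 0.0]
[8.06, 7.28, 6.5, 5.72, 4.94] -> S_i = 8.06 + -0.78*i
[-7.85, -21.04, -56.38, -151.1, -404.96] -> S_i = -7.85*2.68^i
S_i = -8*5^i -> [-8, -40, -200, -1000, -5000]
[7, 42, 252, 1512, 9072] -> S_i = 7*6^i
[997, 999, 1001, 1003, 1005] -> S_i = 997 + 2*i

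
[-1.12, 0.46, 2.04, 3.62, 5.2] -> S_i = -1.12 + 1.58*i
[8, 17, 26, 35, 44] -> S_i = 8 + 9*i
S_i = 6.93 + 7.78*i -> [6.93, 14.71, 22.49, 30.27, 38.05]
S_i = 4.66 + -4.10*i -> [4.66, 0.56, -3.54, -7.64, -11.74]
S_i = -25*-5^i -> [-25, 125, -625, 3125, -15625]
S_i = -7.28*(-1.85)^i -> [-7.28, 13.47, -24.92, 46.09, -85.27]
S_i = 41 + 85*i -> [41, 126, 211, 296, 381]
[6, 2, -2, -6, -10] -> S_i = 6 + -4*i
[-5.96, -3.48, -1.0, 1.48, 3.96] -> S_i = -5.96 + 2.48*i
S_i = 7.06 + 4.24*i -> [7.06, 11.3, 15.54, 19.78, 24.02]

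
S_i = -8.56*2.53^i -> [-8.56, -21.66, -54.79, -138.62, -350.72]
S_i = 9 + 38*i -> [9, 47, 85, 123, 161]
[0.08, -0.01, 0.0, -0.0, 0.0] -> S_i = 0.08*(-0.16)^i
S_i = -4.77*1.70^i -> [-4.77, -8.11, -13.79, -23.44, -39.84]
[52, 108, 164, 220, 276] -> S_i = 52 + 56*i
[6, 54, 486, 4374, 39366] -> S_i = 6*9^i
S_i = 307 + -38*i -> [307, 269, 231, 193, 155]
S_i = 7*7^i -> [7, 49, 343, 2401, 16807]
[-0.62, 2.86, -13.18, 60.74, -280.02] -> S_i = -0.62*(-4.61)^i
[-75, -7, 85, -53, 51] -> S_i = Random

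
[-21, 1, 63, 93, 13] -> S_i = Random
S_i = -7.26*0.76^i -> [-7.26, -5.52, -4.19, -3.19, -2.42]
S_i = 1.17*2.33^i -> [1.17, 2.73, 6.35, 14.8, 34.48]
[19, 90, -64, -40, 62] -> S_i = Random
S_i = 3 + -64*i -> [3, -61, -125, -189, -253]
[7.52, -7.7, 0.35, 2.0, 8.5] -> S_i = Random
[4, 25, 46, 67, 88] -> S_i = 4 + 21*i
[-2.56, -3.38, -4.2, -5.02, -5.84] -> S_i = -2.56 + -0.82*i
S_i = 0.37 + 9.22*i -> [0.37, 9.59, 18.81, 28.03, 37.25]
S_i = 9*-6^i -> [9, -54, 324, -1944, 11664]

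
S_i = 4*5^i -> [4, 20, 100, 500, 2500]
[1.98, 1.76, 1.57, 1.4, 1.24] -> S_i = 1.98*0.89^i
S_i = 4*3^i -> [4, 12, 36, 108, 324]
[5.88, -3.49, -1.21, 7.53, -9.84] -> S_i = Random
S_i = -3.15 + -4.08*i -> [-3.15, -7.23, -11.31, -15.39, -19.47]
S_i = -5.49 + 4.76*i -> [-5.49, -0.73, 4.03, 8.79, 13.55]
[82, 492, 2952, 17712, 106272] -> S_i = 82*6^i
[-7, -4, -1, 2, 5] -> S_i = -7 + 3*i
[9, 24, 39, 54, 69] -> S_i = 9 + 15*i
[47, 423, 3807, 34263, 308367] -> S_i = 47*9^i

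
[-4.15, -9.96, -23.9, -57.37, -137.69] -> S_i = -4.15*2.40^i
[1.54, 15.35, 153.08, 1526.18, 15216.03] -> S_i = 1.54*9.97^i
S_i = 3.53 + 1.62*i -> [3.53, 5.15, 6.77, 8.39, 10.01]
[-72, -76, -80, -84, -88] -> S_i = -72 + -4*i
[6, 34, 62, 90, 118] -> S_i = 6 + 28*i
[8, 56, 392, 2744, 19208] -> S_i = 8*7^i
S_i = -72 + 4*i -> [-72, -68, -64, -60, -56]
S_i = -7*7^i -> [-7, -49, -343, -2401, -16807]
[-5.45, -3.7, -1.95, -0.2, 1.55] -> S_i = -5.45 + 1.75*i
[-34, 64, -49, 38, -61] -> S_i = Random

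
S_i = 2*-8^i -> [2, -16, 128, -1024, 8192]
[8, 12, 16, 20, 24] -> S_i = 8 + 4*i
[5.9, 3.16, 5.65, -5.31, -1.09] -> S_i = Random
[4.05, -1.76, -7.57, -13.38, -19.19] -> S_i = 4.05 + -5.81*i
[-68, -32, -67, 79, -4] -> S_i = Random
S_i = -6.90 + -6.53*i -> [-6.9, -13.43, -19.96, -26.49, -33.02]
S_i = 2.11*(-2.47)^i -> [2.11, -5.21, 12.87, -31.8, 78.54]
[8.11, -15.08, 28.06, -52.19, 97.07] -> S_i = 8.11*(-1.86)^i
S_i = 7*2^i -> [7, 14, 28, 56, 112]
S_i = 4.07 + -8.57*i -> [4.07, -4.5, -13.07, -21.64, -30.21]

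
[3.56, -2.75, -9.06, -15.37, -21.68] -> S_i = 3.56 + -6.31*i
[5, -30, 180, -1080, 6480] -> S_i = 5*-6^i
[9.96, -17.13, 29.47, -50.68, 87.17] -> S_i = 9.96*(-1.72)^i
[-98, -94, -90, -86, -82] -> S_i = -98 + 4*i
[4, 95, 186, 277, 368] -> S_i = 4 + 91*i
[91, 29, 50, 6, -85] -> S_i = Random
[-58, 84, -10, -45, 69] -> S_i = Random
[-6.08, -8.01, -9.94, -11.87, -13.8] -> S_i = -6.08 + -1.93*i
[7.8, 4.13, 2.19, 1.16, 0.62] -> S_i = 7.80*0.53^i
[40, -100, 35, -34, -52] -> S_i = Random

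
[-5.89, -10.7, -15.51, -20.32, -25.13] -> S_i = -5.89 + -4.81*i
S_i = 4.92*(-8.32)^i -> [4.92, -40.93, 340.57, -2833.58, 23575.36]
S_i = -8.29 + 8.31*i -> [-8.29, 0.02, 8.33, 16.64, 24.95]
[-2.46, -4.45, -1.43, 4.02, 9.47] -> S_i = Random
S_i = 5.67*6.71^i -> [5.67, 38.05, 255.29, 1712.97, 11494.05]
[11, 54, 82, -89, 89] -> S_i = Random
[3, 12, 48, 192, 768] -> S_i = 3*4^i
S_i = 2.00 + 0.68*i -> [2.0, 2.68, 3.36, 4.04, 4.72]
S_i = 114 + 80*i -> [114, 194, 274, 354, 434]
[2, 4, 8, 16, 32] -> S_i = 2*2^i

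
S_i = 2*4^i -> [2, 8, 32, 128, 512]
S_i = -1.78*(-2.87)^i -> [-1.78, 5.11, -14.66, 42.08, -120.77]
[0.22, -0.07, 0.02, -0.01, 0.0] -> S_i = 0.22*(-0.31)^i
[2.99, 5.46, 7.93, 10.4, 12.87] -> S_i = 2.99 + 2.47*i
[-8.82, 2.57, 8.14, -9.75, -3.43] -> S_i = Random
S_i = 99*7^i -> [99, 693, 4851, 33957, 237699]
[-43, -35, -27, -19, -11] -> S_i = -43 + 8*i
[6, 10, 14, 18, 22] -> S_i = 6 + 4*i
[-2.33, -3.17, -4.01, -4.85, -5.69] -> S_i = -2.33 + -0.84*i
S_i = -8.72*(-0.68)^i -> [-8.72, 5.93, -4.03, 2.74, -1.86]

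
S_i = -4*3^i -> [-4, -12, -36, -108, -324]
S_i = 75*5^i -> [75, 375, 1875, 9375, 46875]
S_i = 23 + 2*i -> [23, 25, 27, 29, 31]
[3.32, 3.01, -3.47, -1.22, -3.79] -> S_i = Random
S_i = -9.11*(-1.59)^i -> [-9.11, 14.48, -23.03, 36.62, -58.22]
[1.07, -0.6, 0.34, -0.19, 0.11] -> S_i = 1.07*(-0.56)^i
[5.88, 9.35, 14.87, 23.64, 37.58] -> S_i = 5.88*1.59^i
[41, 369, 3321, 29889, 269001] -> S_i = 41*9^i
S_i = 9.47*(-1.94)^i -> [9.47, -18.37, 35.64, -69.14, 134.14]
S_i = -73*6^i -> [-73, -438, -2628, -15768, -94608]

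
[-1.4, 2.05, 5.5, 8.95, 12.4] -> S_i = -1.40 + 3.45*i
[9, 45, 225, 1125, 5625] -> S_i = 9*5^i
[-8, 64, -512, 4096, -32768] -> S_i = -8*-8^i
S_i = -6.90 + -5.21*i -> [-6.9, -12.11, -17.32, -22.53, -27.74]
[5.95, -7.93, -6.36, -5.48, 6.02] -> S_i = Random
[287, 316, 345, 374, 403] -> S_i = 287 + 29*i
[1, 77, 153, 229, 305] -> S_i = 1 + 76*i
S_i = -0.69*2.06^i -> [-0.69, -1.42, -2.93, -6.03, -12.43]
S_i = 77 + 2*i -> [77, 79, 81, 83, 85]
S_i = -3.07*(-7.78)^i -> [-3.07, 23.88, -185.82, 1445.7, -11247.52]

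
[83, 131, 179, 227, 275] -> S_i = 83 + 48*i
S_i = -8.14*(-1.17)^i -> [-8.14, 9.52, -11.14, 13.04, -15.25]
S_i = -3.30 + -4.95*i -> [-3.3, -8.25, -13.2, -18.15, -23.1]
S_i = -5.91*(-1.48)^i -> [-5.91, 8.75, -12.95, 19.16, -28.36]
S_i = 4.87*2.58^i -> [4.87, 12.56, 32.42, 83.64, 215.78]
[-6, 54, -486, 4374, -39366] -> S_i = -6*-9^i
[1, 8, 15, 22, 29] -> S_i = 1 + 7*i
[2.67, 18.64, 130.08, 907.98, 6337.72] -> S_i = 2.67*6.98^i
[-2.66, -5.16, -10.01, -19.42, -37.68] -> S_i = -2.66*1.94^i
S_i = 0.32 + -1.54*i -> [0.32, -1.22, -2.76, -4.3, -5.84]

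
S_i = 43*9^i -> [43, 387, 3483, 31347, 282123]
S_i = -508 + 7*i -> [-508, -501, -494, -487, -480]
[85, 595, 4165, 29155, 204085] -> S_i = 85*7^i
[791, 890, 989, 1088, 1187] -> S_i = 791 + 99*i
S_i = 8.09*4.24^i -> [8.09, 34.3, 145.44, 616.66, 2614.64]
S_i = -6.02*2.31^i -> [-6.02, -13.91, -32.12, -74.2, -171.41]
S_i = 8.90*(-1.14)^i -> [8.9, -10.15, 11.57, -13.19, 15.03]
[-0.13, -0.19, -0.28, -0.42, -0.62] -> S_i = -0.13*1.48^i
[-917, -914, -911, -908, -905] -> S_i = -917 + 3*i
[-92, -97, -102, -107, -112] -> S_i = -92 + -5*i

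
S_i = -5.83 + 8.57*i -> [-5.83, 2.74, 11.31, 19.88, 28.45]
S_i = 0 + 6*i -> [0, 6, 12, 18, 24]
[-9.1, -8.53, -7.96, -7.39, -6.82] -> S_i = -9.10 + 0.57*i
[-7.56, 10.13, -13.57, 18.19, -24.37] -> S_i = -7.56*(-1.34)^i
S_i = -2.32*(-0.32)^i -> [-2.32, 0.74, -0.24, 0.08, -0.02]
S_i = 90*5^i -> [90, 450, 2250, 11250, 56250]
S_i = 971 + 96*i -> [971, 1067, 1163, 1259, 1355]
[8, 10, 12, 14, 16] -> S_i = 8 + 2*i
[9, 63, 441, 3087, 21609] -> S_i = 9*7^i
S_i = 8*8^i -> [8, 64, 512, 4096, 32768]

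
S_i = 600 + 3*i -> [600, 603, 606, 609, 612]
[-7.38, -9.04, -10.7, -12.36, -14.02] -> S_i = -7.38 + -1.66*i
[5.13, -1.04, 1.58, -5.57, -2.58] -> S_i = Random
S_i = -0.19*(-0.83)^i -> [-0.19, 0.16, -0.13, 0.11, -0.09]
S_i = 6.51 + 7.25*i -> [6.51, 13.76, 21.01, 28.26, 35.51]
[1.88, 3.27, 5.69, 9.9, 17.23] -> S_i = 1.88*1.74^i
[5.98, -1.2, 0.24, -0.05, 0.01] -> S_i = 5.98*(-0.20)^i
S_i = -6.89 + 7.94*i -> [-6.89, 1.05, 8.99, 16.93, 24.87]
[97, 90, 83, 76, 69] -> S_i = 97 + -7*i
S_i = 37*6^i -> [37, 222, 1332, 7992, 47952]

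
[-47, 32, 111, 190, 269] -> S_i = -47 + 79*i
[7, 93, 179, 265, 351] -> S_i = 7 + 86*i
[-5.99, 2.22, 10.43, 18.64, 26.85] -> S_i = -5.99 + 8.21*i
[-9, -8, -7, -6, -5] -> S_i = -9 + 1*i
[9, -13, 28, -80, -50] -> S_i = Random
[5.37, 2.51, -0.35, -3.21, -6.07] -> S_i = 5.37 + -2.86*i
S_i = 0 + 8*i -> [0, 8, 16, 24, 32]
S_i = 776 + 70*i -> [776, 846, 916, 986, 1056]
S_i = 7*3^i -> [7, 21, 63, 189, 567]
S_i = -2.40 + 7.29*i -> [-2.4, 4.89, 12.18, 19.47, 26.76]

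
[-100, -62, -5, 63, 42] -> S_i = Random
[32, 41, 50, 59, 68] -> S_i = 32 + 9*i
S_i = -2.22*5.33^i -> [-2.22, -11.83, -63.07, -336.15, -1791.69]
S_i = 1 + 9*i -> [1, 10, 19, 28, 37]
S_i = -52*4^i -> [-52, -208, -832, -3328, -13312]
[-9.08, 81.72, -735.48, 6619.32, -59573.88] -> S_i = -9.08*(-9.00)^i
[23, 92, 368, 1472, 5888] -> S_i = 23*4^i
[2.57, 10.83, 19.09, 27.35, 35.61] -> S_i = 2.57 + 8.26*i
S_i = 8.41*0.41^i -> [8.41, 3.45, 1.41, 0.58, 0.24]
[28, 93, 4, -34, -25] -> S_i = Random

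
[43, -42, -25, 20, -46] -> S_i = Random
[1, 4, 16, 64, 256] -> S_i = 1*4^i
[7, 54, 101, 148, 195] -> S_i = 7 + 47*i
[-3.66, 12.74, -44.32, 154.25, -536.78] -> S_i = -3.66*(-3.48)^i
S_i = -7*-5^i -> [-7, 35, -175, 875, -4375]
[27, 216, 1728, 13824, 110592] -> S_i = 27*8^i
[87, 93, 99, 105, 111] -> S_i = 87 + 6*i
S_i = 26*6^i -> [26, 156, 936, 5616, 33696]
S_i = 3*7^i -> [3, 21, 147, 1029, 7203]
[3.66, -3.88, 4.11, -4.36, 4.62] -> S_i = 3.66*(-1.06)^i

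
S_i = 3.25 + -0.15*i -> [3.25, 3.1, 2.95, 2.8, 2.65]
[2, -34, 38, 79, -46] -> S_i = Random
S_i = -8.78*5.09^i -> [-8.78, -44.69, -227.47, -1157.84, -5893.4]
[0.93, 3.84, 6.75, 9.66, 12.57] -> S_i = 0.93 + 2.91*i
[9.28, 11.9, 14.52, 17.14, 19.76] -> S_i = 9.28 + 2.62*i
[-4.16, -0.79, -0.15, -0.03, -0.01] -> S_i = -4.16*0.19^i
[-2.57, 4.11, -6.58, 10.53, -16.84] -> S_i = -2.57*(-1.60)^i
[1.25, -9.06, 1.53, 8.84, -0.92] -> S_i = Random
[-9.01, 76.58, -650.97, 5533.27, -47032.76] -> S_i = -9.01*(-8.50)^i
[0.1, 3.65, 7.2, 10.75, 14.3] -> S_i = 0.10 + 3.55*i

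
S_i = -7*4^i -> [-7, -28, -112, -448, -1792]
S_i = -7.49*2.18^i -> [-7.49, -16.33, -35.6, -77.6, -169.16]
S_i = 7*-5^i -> [7, -35, 175, -875, 4375]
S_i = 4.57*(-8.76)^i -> [4.57, -40.03, 350.69, -3072.05, 26911.17]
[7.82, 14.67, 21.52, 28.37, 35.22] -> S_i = 7.82 + 6.85*i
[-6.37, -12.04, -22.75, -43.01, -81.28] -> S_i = -6.37*1.89^i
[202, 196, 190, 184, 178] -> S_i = 202 + -6*i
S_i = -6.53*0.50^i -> [-6.53, -3.26, -1.63, -0.82, -0.41]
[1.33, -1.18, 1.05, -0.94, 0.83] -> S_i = 1.33*(-0.89)^i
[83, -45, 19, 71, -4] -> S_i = Random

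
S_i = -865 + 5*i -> [-865, -860, -855, -850, -845]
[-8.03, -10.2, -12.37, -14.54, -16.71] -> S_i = -8.03 + -2.17*i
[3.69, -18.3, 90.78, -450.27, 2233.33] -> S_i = 3.69*(-4.96)^i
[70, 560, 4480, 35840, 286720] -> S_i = 70*8^i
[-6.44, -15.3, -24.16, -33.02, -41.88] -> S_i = -6.44 + -8.86*i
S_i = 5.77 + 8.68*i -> [5.77, 14.45, 23.13, 31.81, 40.49]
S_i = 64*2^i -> [64, 128, 256, 512, 1024]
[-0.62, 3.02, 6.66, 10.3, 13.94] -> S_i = -0.62 + 3.64*i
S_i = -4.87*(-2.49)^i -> [-4.87, 12.13, -30.19, 75.18, -187.21]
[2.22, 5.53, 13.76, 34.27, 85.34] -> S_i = 2.22*2.49^i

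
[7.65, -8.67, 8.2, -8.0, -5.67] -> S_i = Random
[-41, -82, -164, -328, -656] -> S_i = -41*2^i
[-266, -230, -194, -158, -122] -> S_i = -266 + 36*i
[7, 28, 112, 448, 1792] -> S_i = 7*4^i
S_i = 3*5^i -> [3, 15, 75, 375, 1875]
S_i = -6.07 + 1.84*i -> [-6.07, -4.23, -2.39, -0.55, 1.29]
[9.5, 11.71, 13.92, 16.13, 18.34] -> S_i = 9.50 + 2.21*i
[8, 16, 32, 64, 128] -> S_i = 8*2^i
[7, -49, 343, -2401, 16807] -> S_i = 7*-7^i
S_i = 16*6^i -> [16, 96, 576, 3456, 20736]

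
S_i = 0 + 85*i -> [0, 85, 170, 255, 340]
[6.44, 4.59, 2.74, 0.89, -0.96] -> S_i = 6.44 + -1.85*i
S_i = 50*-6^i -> [50, -300, 1800, -10800, 64800]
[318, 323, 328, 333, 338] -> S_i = 318 + 5*i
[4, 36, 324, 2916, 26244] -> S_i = 4*9^i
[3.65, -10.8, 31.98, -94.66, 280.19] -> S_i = 3.65*(-2.96)^i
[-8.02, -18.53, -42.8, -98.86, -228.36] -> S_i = -8.02*2.31^i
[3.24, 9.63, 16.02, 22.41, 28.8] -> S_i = 3.24 + 6.39*i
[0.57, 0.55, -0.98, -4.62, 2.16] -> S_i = Random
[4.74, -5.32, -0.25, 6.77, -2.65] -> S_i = Random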